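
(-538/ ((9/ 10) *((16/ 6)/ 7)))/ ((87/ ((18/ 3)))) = -9415/ 87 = -108.22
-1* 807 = -807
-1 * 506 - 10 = -516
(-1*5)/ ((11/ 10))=-50/ 11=-4.55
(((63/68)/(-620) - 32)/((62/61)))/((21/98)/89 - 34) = 4661181959/5033102960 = 0.93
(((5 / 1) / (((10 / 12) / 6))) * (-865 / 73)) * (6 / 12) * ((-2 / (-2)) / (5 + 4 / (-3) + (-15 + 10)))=23355 / 146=159.97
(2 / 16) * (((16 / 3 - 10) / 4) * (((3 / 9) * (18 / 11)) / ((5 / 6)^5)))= -6804 / 34375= -0.20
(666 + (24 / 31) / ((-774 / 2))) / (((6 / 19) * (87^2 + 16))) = 25301597 / 90997245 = 0.28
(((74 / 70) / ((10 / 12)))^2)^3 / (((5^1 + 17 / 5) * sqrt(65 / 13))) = 19951088556384 * sqrt(5) / 201060302734375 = 0.22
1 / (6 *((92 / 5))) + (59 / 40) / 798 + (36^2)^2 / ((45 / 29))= 264889629293 / 244720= 1082419.21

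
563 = 563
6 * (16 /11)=96 /11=8.73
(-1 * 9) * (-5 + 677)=-6048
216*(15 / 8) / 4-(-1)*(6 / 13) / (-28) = 36849 / 364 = 101.23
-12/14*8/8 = -6/7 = -0.86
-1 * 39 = -39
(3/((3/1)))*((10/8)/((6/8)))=5/3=1.67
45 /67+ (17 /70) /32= 0.68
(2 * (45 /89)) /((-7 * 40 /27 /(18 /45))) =-243 /6230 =-0.04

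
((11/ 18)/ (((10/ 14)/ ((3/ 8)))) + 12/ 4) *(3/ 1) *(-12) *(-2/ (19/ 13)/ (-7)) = -31083/ 1330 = -23.37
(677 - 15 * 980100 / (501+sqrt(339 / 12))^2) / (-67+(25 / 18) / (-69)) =-774052354771616754 / 83888026126554559 - 146366252208000 * sqrt(113) / 83888026126554559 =-9.25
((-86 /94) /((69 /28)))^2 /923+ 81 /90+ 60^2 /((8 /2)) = 87452505665203 /97072362270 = 900.90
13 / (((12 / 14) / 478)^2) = 36386077 / 9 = 4042897.44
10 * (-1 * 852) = -8520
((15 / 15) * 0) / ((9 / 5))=0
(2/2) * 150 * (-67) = -10050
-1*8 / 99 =-0.08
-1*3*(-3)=9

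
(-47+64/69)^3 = -32127104339/328509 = -97796.73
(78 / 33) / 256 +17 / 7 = 24027 / 9856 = 2.44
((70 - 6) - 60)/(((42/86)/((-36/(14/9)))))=-9288/49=-189.55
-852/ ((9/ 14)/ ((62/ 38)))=-2162.39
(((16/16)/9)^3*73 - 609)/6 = -221944/2187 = -101.48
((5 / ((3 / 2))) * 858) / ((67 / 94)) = 4012.54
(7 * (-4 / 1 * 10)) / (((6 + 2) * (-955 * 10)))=7 / 1910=0.00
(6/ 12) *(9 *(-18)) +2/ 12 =-485/ 6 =-80.83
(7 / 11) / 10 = 0.06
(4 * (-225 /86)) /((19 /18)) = -8100 /817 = -9.91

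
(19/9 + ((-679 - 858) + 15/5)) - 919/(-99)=-50246/33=-1522.61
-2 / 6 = -1 / 3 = -0.33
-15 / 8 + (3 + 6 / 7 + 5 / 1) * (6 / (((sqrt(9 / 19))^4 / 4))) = 1429613 / 1512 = 945.51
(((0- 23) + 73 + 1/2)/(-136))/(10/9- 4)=909/7072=0.13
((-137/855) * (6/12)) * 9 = -137/190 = -0.72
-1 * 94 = -94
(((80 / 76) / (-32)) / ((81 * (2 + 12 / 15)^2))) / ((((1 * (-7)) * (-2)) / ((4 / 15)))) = -25 / 25338096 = -0.00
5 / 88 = 0.06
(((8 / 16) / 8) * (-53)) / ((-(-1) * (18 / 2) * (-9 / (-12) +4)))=-53 / 684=-0.08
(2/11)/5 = 2/55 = 0.04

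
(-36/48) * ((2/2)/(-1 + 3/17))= 51/56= 0.91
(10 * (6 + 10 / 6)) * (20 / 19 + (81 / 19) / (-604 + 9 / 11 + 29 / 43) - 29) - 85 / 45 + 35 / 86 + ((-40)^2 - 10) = -1162282707659 / 2095502058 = -554.66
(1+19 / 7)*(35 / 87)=130 / 87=1.49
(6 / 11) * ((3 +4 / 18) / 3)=58 / 99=0.59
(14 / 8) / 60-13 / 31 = -2903 / 7440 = -0.39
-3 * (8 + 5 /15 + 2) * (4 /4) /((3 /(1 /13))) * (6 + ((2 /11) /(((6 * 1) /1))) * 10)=-496 /99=-5.01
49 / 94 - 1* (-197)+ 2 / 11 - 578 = -393227 / 1034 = -380.30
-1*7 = -7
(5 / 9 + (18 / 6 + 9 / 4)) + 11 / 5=1441 / 180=8.01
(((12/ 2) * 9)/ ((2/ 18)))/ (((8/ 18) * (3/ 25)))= 18225/ 2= 9112.50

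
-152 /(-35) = 152 /35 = 4.34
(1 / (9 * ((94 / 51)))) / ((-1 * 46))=-17 / 12972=-0.00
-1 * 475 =-475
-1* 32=-32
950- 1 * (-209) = 1159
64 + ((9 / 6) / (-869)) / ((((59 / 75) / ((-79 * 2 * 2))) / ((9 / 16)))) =334313 / 5192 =64.39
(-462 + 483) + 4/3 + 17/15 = 352/15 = 23.47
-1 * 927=-927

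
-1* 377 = -377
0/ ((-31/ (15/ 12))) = 0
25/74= 0.34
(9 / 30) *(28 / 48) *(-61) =-10.68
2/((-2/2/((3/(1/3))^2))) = -162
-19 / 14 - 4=-75 / 14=-5.36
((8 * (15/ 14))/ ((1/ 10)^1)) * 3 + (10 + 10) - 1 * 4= 1912/ 7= 273.14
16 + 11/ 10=171/ 10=17.10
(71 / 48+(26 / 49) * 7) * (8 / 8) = 1745 / 336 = 5.19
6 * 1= 6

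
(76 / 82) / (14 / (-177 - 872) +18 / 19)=378689 / 381628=0.99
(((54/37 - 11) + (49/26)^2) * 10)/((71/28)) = -10485370/443963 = -23.62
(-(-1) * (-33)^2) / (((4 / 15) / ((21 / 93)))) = 114345 / 124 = 922.14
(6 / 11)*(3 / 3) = 6 / 11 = 0.55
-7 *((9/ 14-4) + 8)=-65/ 2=-32.50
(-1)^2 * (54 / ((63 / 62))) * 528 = 196416 / 7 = 28059.43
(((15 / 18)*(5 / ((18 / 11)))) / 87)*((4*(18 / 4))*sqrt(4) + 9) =1375 / 1044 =1.32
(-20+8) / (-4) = 3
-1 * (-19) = 19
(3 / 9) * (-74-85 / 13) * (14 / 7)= -698 / 13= -53.69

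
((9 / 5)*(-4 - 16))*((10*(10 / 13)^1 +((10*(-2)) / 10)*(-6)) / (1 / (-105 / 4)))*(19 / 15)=306432 / 13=23571.69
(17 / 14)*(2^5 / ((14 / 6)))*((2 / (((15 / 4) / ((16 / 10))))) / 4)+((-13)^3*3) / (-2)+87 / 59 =477091211 / 144550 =3300.53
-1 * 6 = -6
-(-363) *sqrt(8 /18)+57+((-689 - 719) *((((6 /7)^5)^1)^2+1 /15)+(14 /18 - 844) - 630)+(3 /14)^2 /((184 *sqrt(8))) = -1569.48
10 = 10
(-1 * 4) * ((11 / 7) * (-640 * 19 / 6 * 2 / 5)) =107008 / 21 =5095.62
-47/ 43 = -1.09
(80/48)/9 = 5/27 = 0.19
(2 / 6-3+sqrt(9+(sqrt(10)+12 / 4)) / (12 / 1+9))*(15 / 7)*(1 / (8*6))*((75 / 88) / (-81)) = 0.00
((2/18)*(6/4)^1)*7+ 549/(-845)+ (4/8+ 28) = 29.02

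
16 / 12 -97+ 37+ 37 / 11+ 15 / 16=-28705 / 528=-54.37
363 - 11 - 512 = -160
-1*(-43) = 43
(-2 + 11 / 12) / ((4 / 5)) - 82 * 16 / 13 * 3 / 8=-24461 / 624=-39.20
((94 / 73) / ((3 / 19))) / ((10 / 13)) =11609 / 1095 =10.60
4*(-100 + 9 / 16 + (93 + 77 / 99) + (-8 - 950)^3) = -126607380143 / 36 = -3516871670.64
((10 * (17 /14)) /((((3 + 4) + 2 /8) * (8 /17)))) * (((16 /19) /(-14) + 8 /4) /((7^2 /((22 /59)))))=4100910 /78054109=0.05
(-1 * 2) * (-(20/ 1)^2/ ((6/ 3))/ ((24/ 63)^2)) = 11025/ 4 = 2756.25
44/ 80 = 11/ 20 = 0.55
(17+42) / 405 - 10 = -3991 / 405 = -9.85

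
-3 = -3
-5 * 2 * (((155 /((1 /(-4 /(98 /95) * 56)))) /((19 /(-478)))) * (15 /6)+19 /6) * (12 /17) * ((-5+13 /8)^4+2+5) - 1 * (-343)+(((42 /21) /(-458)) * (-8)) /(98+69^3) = -18736970258257497907763 /9169786221568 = -2043337740.44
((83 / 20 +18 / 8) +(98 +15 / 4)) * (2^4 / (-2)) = -4326 / 5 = -865.20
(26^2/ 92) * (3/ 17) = 507/ 391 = 1.30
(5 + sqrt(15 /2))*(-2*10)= -100-10*sqrt(30)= -154.77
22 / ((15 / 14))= 308 / 15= 20.53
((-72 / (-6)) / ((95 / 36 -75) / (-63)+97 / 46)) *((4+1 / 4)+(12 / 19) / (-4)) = 48669012 / 3228347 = 15.08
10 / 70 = 1 / 7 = 0.14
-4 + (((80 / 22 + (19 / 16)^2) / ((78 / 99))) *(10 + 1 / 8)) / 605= -125406887 / 32215040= -3.89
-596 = -596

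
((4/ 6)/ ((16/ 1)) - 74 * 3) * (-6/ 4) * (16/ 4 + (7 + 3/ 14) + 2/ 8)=244281/ 64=3816.89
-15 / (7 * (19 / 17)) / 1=-255 / 133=-1.92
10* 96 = 960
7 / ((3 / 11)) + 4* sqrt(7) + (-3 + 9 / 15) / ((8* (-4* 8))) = 4* sqrt(7) + 24649 / 960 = 36.26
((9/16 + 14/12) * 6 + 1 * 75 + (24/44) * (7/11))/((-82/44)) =-82979/1804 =-46.00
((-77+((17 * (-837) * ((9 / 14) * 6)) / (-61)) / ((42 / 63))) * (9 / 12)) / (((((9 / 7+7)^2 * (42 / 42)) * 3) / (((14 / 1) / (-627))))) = -53252759 / 514651632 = -0.10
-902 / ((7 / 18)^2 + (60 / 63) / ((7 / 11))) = -14320152 / 26161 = -547.39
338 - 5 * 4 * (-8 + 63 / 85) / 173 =996526 / 2941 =338.84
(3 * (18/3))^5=1889568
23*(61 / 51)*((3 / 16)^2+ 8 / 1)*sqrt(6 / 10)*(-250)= -4244075*sqrt(15) / 384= -42805.29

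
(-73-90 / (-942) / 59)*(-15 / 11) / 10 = 1014276 / 101893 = 9.95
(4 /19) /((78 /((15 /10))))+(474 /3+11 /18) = 705203 /4446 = 158.62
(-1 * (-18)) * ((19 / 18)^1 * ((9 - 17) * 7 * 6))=-6384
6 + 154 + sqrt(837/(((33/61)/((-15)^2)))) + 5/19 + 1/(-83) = 252716/1577 + 45* sqrt(20801)/11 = 750.26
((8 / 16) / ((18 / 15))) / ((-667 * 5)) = -1 / 8004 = -0.00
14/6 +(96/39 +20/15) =239/39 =6.13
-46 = -46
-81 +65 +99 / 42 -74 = -1227 / 14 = -87.64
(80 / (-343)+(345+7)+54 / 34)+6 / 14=2062912 / 5831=353.78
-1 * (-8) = 8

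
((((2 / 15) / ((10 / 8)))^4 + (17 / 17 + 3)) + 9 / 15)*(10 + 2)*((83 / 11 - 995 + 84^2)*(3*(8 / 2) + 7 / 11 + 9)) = 9249736261263568 / 1276171875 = 7248033.31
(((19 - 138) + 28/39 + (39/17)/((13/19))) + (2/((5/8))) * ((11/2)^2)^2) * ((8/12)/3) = 18651986/29835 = 625.17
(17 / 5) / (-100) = -17 / 500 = -0.03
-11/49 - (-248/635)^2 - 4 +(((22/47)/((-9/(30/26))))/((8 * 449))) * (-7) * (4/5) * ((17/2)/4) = -569378586462131/130089523691400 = -4.38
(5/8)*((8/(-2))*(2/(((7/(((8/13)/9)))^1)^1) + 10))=-25.05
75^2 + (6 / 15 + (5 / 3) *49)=5707.07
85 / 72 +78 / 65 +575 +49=225497 / 360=626.38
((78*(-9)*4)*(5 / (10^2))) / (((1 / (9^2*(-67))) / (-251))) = -956248254 / 5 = -191249650.80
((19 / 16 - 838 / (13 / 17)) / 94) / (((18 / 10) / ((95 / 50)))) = -4326091 / 351936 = -12.29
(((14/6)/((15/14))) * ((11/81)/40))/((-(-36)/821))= 442519/2624400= 0.17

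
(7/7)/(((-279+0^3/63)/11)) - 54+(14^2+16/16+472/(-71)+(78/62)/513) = 51305065/376371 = 136.32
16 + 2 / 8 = 16.25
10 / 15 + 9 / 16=1.23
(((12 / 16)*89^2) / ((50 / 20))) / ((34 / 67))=1592121 / 340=4682.71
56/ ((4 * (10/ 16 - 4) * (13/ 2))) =-224/ 351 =-0.64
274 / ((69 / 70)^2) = 1342600 / 4761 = 282.00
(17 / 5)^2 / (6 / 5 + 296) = 289 / 7430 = 0.04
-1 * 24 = -24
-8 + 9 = 1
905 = 905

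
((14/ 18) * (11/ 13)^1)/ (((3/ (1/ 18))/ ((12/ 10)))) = 77/ 5265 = 0.01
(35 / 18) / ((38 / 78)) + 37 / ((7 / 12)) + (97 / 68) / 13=23818745 / 352716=67.53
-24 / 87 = -8 / 29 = -0.28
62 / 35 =1.77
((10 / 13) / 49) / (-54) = -5 / 17199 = -0.00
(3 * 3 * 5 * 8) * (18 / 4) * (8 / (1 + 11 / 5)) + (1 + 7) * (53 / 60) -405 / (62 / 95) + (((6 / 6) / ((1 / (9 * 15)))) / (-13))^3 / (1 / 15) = -27300735691 / 2043210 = -13361.69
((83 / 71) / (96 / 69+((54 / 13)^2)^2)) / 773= 656903 / 129923428240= 0.00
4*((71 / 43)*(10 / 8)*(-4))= -1420 / 43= -33.02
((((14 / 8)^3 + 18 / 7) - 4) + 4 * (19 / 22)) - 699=-3408277 / 4928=-691.61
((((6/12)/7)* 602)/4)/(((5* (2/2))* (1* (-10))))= -43/200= -0.22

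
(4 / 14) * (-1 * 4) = -8 / 7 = -1.14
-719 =-719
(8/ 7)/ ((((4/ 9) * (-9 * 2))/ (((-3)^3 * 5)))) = 135/ 7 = 19.29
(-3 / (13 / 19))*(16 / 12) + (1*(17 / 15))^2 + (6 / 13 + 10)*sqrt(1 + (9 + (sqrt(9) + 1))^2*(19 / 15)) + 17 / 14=-137077 / 40950 + 136*sqrt(48390) / 195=150.07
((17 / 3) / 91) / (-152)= -17 / 41496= -0.00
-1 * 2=-2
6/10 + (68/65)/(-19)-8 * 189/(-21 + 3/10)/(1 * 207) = 1759651/1959945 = 0.90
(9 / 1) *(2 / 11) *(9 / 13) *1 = 162 / 143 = 1.13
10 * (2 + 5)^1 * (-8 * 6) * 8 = -26880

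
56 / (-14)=-4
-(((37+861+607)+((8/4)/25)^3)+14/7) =-23546883/15625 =-1507.00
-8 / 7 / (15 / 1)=-0.08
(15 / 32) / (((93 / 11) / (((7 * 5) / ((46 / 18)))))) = 17325 / 22816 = 0.76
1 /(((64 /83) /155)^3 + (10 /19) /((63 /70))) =364104026800875 /212926376289124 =1.71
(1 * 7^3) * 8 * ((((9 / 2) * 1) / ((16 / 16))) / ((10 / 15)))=18522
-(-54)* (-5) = -270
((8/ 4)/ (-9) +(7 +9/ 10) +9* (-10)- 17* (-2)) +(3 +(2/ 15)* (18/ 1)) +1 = -3773/ 90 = -41.92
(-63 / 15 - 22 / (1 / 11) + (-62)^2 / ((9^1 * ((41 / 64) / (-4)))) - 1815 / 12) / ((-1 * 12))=22614461 / 88560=255.36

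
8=8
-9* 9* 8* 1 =-648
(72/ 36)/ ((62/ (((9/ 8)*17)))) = 153/ 248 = 0.62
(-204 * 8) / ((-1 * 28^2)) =102 / 49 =2.08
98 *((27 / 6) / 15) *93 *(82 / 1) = 1121022 / 5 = 224204.40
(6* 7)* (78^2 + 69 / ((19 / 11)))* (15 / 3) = 24434550 / 19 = 1286028.95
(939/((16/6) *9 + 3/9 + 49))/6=939/440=2.13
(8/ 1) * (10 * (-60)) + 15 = -4785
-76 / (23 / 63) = -208.17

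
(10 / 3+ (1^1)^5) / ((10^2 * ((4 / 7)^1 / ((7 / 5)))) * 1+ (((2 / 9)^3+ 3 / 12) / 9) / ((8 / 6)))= 571536 / 5386253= 0.11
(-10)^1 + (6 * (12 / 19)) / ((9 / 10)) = -110 / 19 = -5.79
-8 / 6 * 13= -52 / 3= -17.33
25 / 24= 1.04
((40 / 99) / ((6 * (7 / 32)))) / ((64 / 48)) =160 / 693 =0.23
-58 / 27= -2.15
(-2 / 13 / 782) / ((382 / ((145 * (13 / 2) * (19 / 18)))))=-2755 / 5377032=-0.00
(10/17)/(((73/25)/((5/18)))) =625/11169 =0.06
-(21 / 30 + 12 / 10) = -19 / 10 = -1.90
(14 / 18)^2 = 49 / 81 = 0.60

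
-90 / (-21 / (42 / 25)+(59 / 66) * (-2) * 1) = 5940 / 943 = 6.30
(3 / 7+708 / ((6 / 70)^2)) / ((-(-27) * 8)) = 2023709 / 4536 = 446.14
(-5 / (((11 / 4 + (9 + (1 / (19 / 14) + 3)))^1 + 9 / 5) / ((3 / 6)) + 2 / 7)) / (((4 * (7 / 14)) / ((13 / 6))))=-43225 / 278178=-0.16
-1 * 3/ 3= -1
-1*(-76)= 76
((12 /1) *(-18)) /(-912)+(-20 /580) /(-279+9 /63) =254869 /1075552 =0.24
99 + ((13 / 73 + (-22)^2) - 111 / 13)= 545333 / 949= 574.64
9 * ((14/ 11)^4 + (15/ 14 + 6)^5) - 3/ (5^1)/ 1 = 6266456518525383/ 39371405920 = 159162.63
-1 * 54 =-54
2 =2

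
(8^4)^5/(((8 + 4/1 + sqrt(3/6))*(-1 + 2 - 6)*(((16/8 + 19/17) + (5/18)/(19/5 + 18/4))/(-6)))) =131768551683021147734016/3588935 - 5490356320125881155584*sqrt(2)/3588935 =34551758477887810.25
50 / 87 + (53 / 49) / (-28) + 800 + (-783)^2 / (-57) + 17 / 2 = -22558759255 / 2267916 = -9946.91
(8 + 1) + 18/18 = 10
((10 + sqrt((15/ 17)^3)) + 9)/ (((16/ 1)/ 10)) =12.39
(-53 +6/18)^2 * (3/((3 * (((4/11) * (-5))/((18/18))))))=-68651/45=-1525.58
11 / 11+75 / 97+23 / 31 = 7563 / 3007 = 2.52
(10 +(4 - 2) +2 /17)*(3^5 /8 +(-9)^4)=79871.96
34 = 34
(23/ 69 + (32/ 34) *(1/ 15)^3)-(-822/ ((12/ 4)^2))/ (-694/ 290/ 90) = -68378620573/ 19909125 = -3434.54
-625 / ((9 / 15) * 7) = -3125 / 21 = -148.81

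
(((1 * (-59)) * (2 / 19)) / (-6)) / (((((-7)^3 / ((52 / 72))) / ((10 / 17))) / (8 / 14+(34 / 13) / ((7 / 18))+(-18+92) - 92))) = 287330 / 20939121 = 0.01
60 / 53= 1.13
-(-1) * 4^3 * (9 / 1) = 576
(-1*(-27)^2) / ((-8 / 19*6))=4617 / 16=288.56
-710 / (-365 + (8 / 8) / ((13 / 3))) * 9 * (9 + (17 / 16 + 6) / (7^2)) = 297764415 / 1858864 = 160.19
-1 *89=-89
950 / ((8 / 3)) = 1425 / 4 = 356.25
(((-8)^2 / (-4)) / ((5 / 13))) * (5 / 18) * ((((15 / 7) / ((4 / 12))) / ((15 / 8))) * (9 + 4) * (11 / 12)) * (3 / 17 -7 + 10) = -178464 / 119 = -1499.70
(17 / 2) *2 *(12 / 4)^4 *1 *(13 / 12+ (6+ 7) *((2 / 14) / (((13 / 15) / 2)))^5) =2998151946009 / 1920098908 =1561.46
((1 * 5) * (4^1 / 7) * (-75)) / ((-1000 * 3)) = 1 / 14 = 0.07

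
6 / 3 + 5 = 7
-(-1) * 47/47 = 1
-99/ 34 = -2.91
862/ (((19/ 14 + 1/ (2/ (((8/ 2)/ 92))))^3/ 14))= 12590788777/ 2735262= 4603.14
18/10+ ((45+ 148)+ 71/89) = 87041/445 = 195.60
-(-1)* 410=410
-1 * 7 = -7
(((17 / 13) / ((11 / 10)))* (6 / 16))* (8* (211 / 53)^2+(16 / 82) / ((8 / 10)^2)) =7465380255 / 131753336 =56.66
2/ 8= 1/ 4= 0.25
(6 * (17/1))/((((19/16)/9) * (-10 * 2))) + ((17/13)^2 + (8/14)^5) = -9952009871/269836385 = -36.88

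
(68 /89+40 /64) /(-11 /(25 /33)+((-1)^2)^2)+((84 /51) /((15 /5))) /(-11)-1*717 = -96821356565 /135008016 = -717.15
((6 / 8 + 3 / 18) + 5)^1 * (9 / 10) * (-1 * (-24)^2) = -15336 / 5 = -3067.20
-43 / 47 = -0.91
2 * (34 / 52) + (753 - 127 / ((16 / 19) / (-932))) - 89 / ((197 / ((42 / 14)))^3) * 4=56179737024149 / 397559396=141311.56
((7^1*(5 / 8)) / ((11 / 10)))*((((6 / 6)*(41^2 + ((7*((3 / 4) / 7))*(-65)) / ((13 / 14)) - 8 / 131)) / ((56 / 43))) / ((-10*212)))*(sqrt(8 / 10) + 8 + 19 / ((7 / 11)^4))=-27279299101455 / 93886245376 - 18345993*sqrt(5) / 19551488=-292.66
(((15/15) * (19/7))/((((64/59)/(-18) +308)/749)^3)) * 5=853796915728338015/4372006148572096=195.29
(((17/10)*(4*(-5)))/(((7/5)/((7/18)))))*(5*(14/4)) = -2975/18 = -165.28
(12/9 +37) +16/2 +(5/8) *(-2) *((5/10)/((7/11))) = 45.35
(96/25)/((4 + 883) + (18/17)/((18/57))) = 51/11825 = 0.00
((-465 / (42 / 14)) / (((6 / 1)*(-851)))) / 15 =31 / 15318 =0.00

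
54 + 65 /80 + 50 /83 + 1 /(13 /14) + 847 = 15597883 /17264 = 903.49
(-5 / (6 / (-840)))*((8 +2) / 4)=1750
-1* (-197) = 197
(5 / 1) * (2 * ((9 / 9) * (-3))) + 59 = 29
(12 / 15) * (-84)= -336 / 5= -67.20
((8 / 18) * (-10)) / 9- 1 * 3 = -283 / 81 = -3.49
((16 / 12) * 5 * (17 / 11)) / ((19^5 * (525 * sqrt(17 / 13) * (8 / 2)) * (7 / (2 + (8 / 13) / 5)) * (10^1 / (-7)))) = -0.00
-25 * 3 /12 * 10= -125 /2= -62.50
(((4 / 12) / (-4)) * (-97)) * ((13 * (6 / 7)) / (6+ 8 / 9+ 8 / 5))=56745 / 5348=10.61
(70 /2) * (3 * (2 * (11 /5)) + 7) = 707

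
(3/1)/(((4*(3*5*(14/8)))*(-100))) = -1/3500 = -0.00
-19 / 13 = -1.46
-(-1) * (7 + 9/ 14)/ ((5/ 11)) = 1177/ 70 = 16.81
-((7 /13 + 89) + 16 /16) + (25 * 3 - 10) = -332 /13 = -25.54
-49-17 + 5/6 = -391/6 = -65.17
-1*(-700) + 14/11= 7714/11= 701.27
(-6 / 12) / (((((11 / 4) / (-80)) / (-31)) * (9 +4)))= -4960 / 143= -34.69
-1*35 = -35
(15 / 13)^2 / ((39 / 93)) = 6975 / 2197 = 3.17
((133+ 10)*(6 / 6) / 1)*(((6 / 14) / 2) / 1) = 429 / 14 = 30.64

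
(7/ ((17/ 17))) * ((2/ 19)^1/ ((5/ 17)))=238/ 95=2.51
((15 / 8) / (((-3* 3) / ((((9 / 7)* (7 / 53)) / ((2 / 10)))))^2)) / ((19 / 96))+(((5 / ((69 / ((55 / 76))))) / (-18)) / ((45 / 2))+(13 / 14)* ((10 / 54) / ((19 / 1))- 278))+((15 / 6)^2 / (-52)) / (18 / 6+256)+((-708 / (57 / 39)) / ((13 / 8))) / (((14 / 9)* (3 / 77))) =-83188412929428475 / 16069506839568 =-5176.79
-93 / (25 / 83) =-7719 / 25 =-308.76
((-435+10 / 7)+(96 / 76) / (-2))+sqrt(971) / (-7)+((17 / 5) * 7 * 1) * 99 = 1278128 / 665-sqrt(971) / 7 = 1917.55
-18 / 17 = -1.06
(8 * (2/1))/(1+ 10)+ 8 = 104/11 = 9.45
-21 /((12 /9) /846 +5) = -26649 /6347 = -4.20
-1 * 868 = -868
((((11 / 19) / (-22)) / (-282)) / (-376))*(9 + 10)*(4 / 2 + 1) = -0.00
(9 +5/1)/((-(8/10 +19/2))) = -1.36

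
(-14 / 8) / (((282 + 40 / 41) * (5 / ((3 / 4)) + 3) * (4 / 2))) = -861 / 2691664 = -0.00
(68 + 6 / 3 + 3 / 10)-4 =663 / 10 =66.30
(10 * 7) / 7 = 10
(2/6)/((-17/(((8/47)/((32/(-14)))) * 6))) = 7/799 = 0.01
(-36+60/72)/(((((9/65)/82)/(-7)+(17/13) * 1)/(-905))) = 3562265525/146343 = 24341.89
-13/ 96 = -0.14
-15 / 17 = -0.88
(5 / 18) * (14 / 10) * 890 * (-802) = -2498230 / 9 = -277581.11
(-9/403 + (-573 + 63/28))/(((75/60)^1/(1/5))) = -184017/2015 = -91.32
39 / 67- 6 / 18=50 / 201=0.25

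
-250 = -250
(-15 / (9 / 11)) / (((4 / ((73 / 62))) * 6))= -4015 / 4464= -0.90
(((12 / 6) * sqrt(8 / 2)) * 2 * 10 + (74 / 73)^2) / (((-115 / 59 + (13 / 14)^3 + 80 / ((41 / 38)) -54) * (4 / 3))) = 2149610890392 / 672001176391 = 3.20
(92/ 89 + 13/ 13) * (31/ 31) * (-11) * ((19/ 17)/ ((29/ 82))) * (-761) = 2360605258/ 43877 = 53800.52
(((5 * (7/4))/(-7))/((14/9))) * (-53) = 2385/56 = 42.59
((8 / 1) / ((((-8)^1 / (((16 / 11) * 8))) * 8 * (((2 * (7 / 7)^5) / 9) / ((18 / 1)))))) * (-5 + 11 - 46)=51840 / 11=4712.73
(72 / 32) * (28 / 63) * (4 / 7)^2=16 / 49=0.33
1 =1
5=5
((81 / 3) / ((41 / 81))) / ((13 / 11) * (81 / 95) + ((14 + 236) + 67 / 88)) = 18283320 / 86296349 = 0.21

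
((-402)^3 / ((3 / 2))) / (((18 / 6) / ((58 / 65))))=-837324192 / 65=-12881910.65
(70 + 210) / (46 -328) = -140 / 141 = -0.99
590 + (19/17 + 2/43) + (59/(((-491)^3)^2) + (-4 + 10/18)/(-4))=218297657213585255974661/368730303164469949356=592.03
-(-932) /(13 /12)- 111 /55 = 613677 /715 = 858.29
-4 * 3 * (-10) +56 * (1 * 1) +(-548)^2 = 300480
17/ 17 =1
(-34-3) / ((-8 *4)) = 37 / 32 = 1.16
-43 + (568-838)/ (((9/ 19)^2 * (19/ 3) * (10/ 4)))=-119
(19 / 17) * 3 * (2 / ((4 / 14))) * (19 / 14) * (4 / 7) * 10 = 21660 / 119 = 182.02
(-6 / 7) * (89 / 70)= -1.09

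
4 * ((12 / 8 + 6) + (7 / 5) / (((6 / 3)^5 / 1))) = 1207 / 40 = 30.18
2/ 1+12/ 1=14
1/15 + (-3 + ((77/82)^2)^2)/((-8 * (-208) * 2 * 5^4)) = 1446766443503/21701844480000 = 0.07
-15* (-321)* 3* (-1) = -14445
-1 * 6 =-6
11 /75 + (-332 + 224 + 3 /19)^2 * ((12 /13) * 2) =7557173423 /351975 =21470.77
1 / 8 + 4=4.12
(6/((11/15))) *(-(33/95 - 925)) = 1581156/209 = 7565.34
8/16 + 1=3/2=1.50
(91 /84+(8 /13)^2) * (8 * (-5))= -58.48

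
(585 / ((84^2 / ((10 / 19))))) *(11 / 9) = 3575 / 67032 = 0.05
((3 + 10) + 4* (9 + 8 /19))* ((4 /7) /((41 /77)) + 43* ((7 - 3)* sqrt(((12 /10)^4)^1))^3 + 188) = 5186154444696 /12171875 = 426076.87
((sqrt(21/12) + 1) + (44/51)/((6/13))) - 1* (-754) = 758.19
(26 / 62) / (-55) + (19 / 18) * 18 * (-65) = -2105688 / 1705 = -1235.01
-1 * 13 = -13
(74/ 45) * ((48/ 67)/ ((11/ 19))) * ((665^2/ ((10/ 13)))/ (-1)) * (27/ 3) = -7759669008/ 737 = -10528723.21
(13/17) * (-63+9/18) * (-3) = 4875/34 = 143.38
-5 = -5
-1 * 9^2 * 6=-486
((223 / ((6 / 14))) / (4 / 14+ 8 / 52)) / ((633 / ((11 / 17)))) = 1562561 / 1291320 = 1.21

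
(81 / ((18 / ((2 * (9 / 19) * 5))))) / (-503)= -0.04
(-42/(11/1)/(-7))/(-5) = -6/55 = -0.11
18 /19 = 0.95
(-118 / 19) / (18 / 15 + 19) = -590 / 1919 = -0.31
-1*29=-29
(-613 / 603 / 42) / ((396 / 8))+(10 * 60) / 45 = 16714547 / 1253637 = 13.33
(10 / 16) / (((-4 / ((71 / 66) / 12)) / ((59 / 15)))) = -4189 / 76032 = -0.06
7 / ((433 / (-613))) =-4291 / 433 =-9.91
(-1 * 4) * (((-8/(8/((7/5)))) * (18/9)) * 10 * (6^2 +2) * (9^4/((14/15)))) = 29918160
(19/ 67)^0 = 1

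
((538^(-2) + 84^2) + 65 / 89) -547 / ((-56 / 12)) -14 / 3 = 3878370291311 / 540970836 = 7169.28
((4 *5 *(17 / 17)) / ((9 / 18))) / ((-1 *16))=-5 / 2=-2.50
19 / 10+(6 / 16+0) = 91 / 40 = 2.28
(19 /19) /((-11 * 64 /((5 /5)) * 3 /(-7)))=7 /2112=0.00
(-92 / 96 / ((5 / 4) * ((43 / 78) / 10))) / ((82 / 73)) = -21827 / 1763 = -12.38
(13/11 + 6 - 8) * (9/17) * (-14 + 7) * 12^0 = 567/187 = 3.03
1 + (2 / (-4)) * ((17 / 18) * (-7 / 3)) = 2.10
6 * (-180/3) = -360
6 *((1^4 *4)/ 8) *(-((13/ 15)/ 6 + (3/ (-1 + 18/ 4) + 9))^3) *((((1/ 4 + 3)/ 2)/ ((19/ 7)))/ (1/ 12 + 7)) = -253.68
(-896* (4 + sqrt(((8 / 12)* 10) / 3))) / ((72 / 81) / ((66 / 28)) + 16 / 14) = -931392 / 395 - 155232* sqrt(5) / 395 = -3236.71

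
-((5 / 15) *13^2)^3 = -4826809 / 27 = -178770.70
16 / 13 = 1.23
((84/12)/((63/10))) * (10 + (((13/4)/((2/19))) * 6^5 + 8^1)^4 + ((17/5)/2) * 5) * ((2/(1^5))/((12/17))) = 188294842281340686761155/18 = 10460824571185593708953.06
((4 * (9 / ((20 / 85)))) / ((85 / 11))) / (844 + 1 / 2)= 66 / 2815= 0.02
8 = 8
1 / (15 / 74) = 74 / 15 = 4.93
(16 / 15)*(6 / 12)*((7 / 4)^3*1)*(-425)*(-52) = 379015 / 6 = 63169.17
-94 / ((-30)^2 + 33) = -94 / 933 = -0.10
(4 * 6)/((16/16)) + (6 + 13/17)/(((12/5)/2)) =3023/102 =29.64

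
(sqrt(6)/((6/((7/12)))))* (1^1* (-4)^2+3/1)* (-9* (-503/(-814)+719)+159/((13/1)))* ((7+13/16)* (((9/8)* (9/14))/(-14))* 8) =208881223875* sqrt(6)/5417984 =94435.94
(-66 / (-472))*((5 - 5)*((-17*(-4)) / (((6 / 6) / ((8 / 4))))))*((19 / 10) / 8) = 0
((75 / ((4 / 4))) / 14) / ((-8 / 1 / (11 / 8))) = -825 / 896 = -0.92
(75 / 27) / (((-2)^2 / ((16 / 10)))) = 10 / 9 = 1.11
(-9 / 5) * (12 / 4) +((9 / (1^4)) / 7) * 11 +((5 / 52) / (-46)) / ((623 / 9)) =65143503 / 7451080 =8.74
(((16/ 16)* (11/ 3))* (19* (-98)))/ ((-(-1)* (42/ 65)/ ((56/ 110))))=-48412/ 9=-5379.11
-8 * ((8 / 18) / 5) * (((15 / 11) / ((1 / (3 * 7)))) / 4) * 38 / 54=-3.58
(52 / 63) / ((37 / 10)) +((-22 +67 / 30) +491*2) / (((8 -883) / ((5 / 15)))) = -418079 / 2913750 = -0.14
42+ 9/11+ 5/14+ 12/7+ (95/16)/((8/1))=449747/9856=45.63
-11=-11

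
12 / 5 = 2.40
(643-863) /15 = -44 /3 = -14.67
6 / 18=1 / 3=0.33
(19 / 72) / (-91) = -19 / 6552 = -0.00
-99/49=-2.02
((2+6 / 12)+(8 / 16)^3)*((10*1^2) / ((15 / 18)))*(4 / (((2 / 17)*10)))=1071 / 10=107.10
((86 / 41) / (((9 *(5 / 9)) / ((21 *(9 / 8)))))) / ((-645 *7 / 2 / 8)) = -36 / 1025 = -0.04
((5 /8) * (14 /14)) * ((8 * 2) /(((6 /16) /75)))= 2000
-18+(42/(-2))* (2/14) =-21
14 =14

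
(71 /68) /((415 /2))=71 /14110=0.01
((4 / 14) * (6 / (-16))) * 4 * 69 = -207 / 7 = -29.57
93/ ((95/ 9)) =837/ 95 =8.81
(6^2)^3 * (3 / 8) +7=17503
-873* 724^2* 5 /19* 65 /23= -148721835600 /437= -340324566.59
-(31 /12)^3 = -29791 /1728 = -17.24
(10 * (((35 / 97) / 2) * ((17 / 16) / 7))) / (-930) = -85 / 288672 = -0.00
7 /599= 0.01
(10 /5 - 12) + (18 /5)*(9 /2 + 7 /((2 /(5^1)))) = 346 /5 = 69.20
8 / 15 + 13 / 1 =203 / 15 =13.53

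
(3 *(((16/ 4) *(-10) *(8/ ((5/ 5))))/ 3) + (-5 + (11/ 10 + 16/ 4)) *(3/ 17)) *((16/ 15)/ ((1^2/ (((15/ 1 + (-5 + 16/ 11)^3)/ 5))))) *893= 5097814419824/ 2828375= 1802382.79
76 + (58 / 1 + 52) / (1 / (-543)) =-59654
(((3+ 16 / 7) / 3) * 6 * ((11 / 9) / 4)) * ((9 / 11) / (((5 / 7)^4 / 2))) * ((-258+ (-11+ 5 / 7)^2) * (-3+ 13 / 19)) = 84991368 / 11875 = 7157.17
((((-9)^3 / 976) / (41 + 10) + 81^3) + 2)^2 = 282431646682.38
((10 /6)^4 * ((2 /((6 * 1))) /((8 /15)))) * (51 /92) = 53125 /19872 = 2.67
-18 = -18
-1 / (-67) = 1 / 67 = 0.01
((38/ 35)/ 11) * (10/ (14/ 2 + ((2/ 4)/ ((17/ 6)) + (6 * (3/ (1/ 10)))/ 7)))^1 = 34/ 1133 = 0.03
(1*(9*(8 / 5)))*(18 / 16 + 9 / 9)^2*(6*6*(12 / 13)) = 140454 / 65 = 2160.83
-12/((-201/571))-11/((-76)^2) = 13191647/386992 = 34.09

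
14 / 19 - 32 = -594 / 19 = -31.26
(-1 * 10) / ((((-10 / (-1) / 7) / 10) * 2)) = -35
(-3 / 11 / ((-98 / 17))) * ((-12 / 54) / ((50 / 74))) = -629 / 40425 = -0.02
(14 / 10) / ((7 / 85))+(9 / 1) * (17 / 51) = 20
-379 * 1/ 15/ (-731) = 379/ 10965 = 0.03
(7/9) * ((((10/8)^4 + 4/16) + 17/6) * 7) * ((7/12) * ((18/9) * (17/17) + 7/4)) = 7276745/110592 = 65.80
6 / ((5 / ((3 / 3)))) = 6 / 5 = 1.20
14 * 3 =42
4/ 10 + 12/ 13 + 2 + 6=606/ 65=9.32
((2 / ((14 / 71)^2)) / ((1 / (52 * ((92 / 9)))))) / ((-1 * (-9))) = 12058072 / 3969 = 3038.06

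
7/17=0.41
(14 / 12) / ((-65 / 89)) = -623 / 390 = -1.60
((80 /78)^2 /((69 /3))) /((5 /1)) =320 /34983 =0.01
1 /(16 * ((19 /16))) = 1 /19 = 0.05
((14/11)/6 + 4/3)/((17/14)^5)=537824/918731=0.59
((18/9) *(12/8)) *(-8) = -24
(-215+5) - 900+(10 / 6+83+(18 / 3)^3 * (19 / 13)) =-27676 / 39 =-709.64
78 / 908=39 / 454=0.09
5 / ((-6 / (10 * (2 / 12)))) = -25 / 18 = -1.39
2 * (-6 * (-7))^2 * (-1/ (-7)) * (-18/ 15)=-3024/ 5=-604.80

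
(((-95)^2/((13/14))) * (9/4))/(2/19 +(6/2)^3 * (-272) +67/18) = -97226325/32634407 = -2.98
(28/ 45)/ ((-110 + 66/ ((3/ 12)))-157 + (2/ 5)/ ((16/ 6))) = -112/ 513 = -0.22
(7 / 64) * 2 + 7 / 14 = 23 / 32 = 0.72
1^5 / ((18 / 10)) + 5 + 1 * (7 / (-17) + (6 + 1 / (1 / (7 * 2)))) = 3847 / 153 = 25.14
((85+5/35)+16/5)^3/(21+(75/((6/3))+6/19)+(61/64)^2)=2300551737638912/199282099625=11544.20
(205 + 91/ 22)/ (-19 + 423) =0.52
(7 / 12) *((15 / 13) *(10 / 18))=175 / 468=0.37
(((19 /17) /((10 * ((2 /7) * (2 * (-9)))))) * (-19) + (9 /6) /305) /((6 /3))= 155983 /746640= 0.21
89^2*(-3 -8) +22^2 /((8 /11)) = -172931 /2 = -86465.50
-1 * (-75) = 75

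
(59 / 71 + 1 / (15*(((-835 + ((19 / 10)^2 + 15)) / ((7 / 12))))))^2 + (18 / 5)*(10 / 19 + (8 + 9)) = 16490755920946166474 / 258535791130118895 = 63.79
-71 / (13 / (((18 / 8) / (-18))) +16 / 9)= 639 / 920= 0.69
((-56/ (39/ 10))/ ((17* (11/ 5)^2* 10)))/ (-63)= 200/ 722007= 0.00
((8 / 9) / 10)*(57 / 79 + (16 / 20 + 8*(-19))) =-13.38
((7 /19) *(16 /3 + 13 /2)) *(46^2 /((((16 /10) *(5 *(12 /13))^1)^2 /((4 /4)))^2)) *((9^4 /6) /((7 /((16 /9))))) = 1072722599 /1245184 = 861.50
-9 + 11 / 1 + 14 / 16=23 / 8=2.88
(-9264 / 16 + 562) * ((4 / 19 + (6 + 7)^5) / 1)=-119927707 / 19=-6311984.58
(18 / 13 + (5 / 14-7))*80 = -38280 / 91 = -420.66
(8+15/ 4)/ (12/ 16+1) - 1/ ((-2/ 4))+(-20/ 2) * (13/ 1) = -849/ 7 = -121.29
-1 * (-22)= 22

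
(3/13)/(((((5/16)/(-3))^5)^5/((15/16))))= -779704435510135778262049.80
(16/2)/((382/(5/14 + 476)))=13338/1337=9.98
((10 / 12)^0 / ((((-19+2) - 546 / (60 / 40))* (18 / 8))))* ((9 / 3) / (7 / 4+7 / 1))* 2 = -32 / 40005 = -0.00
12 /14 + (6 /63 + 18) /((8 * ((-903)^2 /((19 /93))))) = 2729991137 /3184987554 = 0.86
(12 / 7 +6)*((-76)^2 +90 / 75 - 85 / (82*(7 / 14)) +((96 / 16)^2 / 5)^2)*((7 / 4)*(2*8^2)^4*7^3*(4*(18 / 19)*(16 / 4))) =2138093366477391396864 / 19475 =109786565672780046.05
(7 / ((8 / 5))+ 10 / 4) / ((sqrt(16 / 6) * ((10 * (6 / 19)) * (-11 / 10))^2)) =1805 * sqrt(6) / 12672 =0.35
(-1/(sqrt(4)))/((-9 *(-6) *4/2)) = -1/216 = -0.00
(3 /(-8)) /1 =-3 /8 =-0.38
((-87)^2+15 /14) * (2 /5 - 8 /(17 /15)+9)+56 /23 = 485141677 /27370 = 17725.31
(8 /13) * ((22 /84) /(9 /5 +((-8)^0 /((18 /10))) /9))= 0.09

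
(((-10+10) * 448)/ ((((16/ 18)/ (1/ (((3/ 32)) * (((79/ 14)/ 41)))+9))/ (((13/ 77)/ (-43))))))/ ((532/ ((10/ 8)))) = 0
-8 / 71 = -0.11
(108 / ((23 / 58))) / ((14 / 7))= 3132 / 23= 136.17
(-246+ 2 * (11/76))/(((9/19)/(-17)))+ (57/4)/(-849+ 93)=987645/112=8818.26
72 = 72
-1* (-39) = 39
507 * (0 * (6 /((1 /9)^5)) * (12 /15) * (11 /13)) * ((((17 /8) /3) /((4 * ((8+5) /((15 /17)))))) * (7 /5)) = 0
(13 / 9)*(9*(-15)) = -195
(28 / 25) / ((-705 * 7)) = -4 / 17625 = -0.00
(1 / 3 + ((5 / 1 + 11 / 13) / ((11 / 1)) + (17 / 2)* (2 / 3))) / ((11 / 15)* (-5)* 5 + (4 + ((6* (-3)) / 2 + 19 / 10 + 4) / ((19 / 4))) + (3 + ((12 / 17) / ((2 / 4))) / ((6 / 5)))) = -0.60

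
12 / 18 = 2 / 3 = 0.67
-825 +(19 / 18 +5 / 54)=-22244 / 27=-823.85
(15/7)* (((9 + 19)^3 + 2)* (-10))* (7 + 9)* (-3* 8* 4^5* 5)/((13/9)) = 58270482432000/91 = 640334971780.22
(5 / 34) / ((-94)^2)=5 / 300424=0.00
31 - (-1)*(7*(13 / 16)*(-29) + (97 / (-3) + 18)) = -7117 / 48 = -148.27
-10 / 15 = -0.67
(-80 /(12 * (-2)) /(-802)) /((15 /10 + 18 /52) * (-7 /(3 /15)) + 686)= -0.00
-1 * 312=-312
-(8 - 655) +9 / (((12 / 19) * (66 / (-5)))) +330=85881 / 88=975.92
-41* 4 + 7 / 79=-12949 / 79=-163.91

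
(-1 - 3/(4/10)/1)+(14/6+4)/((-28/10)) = -226/21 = -10.76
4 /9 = 0.44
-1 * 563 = -563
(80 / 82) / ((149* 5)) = 8 / 6109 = 0.00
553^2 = 305809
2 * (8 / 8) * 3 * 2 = 12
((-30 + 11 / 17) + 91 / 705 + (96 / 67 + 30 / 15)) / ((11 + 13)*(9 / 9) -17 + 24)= -20710066 / 24892845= -0.83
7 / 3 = 2.33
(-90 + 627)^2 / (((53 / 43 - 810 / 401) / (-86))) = 427621813362 / 13577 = 31496045.77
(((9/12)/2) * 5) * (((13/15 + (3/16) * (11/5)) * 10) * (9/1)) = 13815/64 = 215.86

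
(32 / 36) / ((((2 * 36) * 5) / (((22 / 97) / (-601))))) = -22 / 23610285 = -0.00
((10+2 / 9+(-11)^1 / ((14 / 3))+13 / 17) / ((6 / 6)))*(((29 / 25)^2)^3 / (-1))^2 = 1308053253510619044577 / 25534629821777343750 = 51.23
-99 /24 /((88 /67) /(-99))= 19899 /64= 310.92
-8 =-8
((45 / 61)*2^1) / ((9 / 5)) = 50 / 61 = 0.82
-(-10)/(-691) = -10/691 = -0.01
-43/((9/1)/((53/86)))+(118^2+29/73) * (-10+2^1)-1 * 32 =-146419181/1314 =-111430.12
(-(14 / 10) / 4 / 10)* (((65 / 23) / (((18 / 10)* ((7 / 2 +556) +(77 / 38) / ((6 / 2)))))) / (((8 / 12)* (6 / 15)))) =-1729 / 4700096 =-0.00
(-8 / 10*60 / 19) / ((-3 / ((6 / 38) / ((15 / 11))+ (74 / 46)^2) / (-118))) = -256530112 / 954845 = -268.66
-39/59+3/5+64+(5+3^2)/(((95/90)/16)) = 1547818/5605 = 276.15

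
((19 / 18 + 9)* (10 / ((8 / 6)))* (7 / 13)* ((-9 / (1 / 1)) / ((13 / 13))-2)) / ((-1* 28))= 9955 / 624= 15.95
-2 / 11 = -0.18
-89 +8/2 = -85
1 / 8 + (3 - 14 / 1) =-87 / 8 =-10.88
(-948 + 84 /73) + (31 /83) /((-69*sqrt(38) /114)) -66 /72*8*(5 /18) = -1870255 /1971 -31*sqrt(38) /1909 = -948.99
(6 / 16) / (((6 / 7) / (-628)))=-1099 / 4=-274.75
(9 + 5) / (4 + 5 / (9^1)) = 126 / 41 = 3.07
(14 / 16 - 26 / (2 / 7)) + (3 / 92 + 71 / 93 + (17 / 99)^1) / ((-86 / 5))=-547443749 / 6070482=-90.18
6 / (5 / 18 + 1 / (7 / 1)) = 756 / 53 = 14.26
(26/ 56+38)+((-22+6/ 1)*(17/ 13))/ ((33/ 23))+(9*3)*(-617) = -199821043/ 12012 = -16635.12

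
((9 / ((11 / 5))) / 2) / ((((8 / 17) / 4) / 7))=5355 / 44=121.70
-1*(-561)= 561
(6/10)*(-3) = -9/5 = -1.80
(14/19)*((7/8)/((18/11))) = 539/1368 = 0.39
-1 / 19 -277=-277.05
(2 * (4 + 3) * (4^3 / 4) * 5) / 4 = 280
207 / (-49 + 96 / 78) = -13 / 3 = -4.33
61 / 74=0.82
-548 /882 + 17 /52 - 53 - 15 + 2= -1520263 /22932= -66.29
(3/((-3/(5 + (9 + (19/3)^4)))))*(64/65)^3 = -6892027904/4448925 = -1549.14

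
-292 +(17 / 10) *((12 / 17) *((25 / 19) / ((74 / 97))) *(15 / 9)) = -202851 / 703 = -288.55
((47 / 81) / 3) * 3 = 47 / 81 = 0.58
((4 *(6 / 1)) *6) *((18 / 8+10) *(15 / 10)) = 2646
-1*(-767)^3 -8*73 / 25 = 11280440991 / 25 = 451217639.64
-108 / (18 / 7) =-42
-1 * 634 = -634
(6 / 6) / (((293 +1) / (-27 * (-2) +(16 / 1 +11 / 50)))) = 3511 / 14700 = 0.24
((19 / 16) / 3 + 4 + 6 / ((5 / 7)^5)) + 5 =6249791 / 150000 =41.67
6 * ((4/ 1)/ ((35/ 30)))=144/ 7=20.57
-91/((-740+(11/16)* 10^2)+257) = 364/1657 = 0.22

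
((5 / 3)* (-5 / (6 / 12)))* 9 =-150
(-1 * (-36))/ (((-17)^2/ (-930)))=-33480/ 289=-115.85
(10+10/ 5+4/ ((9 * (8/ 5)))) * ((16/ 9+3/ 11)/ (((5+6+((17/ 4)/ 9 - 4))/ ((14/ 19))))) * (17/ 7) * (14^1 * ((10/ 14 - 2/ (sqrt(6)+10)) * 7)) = 298967032 * sqrt(6)/ 23781483+213547880/ 720651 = 327.12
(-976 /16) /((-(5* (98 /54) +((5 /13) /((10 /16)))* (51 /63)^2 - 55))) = -1049139 /782944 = -1.34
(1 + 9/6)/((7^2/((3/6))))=5/196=0.03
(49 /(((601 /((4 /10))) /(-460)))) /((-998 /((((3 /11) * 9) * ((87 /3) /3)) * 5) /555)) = 3265031700 /3298889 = 989.74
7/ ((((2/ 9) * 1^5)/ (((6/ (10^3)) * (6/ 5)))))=567/ 2500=0.23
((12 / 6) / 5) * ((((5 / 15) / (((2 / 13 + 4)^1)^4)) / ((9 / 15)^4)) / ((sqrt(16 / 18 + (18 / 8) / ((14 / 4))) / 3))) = 3570125 * sqrt(2702) / 22154712408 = 0.01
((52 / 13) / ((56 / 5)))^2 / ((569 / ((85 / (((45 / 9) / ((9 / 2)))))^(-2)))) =0.00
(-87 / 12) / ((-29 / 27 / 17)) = 459 / 4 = 114.75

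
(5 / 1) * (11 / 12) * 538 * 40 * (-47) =-13907300 / 3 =-4635766.67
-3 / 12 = -1 / 4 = -0.25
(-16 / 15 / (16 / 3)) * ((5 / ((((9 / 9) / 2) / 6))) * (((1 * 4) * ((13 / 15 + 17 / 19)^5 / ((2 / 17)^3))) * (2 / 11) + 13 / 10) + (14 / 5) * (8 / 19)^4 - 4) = -626608312118447114 / 6894388153125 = -90886.72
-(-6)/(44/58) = 87/11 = 7.91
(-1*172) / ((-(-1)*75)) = -172 / 75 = -2.29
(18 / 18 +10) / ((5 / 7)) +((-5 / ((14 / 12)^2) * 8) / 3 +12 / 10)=1667 / 245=6.80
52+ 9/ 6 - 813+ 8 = -1503/ 2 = -751.50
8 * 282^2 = 636192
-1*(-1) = 1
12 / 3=4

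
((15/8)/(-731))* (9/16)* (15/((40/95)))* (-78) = 4.01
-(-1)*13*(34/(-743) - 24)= -312.59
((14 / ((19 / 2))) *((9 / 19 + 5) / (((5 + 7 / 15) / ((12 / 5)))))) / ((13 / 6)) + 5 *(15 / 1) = 1134267 / 14801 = 76.63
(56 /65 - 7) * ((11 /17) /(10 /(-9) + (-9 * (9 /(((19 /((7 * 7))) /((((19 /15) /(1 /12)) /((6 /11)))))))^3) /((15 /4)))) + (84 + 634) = 579642900370709621 /807302089645922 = 718.00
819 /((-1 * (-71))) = 819 /71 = 11.54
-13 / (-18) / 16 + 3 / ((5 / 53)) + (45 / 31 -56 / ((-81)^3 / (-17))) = 87763763063 / 2635947360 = 33.29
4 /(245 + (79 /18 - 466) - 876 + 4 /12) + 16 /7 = 314072 /137627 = 2.28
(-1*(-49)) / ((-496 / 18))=-441 / 248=-1.78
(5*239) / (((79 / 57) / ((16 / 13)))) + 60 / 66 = 1062.10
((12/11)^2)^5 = 61917364224/25937424601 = 2.39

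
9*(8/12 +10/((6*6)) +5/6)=16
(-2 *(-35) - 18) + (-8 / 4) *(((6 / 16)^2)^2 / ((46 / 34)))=2448031 / 47104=51.97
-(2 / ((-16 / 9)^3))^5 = 205891132094649 / 36028797018963968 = 0.01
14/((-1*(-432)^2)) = -7/93312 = -0.00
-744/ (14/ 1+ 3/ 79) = -58776/ 1109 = -53.00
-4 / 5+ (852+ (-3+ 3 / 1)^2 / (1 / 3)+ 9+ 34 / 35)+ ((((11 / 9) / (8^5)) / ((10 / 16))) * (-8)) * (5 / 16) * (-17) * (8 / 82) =861.17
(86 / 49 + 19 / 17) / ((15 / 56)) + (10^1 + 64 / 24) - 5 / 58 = 804269 / 34510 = 23.31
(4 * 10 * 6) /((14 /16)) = 1920 /7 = 274.29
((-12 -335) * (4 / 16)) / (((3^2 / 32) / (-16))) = 44416 / 9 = 4935.11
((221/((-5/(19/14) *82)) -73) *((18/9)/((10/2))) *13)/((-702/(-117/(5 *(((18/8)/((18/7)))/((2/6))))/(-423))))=3667898/318677625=0.01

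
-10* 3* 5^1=-150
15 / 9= 5 / 3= 1.67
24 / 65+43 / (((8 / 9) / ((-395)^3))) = -1550299505433 / 520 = -2981345202.76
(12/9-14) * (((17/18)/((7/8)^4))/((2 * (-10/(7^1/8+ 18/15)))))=3431552/1620675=2.12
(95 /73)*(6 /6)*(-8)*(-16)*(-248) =-3015680 /73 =-41310.68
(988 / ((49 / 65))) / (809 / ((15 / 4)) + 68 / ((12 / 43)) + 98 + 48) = 321100 / 148323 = 2.16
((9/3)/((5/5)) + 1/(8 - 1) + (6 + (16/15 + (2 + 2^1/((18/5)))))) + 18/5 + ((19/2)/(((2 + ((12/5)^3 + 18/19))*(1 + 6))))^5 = 7942577516639934975230251562269/485336835557337034082680307712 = 16.37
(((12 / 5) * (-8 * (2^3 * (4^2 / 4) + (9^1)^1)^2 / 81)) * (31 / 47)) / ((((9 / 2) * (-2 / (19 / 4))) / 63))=55446104 / 6345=8738.55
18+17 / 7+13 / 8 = 1235 / 56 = 22.05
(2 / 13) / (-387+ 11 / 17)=-17 / 42692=-0.00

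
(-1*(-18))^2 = 324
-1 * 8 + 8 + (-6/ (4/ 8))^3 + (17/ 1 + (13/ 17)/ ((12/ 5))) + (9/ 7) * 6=-1702.97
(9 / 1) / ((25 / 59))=531 / 25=21.24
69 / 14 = 4.93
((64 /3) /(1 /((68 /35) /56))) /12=136 /2205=0.06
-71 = -71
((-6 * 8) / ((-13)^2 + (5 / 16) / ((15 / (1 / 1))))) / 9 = -256 / 8113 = -0.03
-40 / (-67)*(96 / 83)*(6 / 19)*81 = 1866240 / 105659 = 17.66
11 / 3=3.67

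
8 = 8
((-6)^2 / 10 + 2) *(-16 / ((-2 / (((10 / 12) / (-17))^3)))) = -700 / 132651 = -0.01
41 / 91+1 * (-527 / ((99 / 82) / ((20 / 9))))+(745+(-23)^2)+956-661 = 48603140 / 81081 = 599.44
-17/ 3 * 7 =-119/ 3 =-39.67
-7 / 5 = -1.40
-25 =-25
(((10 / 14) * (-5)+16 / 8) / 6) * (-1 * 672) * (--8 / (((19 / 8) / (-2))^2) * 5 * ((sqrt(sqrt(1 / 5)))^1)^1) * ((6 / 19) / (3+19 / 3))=1622016 * 5^(3 / 4) / 48013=112.96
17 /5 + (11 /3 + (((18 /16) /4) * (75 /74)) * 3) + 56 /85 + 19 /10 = 6328631 /603840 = 10.48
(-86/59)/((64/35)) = -1505/1888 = -0.80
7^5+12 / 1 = 16819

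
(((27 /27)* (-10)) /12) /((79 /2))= -5 /237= -0.02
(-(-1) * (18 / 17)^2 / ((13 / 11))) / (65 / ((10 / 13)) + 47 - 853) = -2376 / 1807117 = -0.00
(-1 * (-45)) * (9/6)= 135/2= 67.50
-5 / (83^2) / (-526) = 5 / 3623614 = 0.00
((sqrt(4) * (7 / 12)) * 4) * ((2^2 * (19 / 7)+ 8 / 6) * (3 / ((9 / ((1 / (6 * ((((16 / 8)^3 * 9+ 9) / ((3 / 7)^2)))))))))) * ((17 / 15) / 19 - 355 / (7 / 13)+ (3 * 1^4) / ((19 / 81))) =-330148096 / 71263395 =-4.63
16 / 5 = 3.20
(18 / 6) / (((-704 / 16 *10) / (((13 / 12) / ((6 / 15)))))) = -13 / 704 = -0.02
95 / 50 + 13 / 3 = 187 / 30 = 6.23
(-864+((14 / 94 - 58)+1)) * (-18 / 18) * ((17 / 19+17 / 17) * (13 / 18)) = 1125280 / 893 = 1260.11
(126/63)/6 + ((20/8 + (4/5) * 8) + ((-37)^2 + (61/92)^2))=175036319/126960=1378.67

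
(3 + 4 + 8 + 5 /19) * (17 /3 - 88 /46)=75110 /1311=57.29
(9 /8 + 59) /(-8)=-481 /64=-7.52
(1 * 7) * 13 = 91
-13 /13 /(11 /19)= -19 /11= -1.73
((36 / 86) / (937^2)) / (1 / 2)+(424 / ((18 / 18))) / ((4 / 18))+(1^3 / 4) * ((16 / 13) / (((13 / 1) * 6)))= 36520344462038 / 19140602169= 1908.00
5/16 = 0.31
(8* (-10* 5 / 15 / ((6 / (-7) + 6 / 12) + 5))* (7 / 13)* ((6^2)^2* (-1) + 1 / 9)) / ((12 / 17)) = 77722232 / 13689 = 5677.71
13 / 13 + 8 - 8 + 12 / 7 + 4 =47 / 7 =6.71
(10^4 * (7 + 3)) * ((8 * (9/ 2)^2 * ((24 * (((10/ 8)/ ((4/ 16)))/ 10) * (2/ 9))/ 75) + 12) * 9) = 15984000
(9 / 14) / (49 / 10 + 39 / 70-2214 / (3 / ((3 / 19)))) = -855 / 147722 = -0.01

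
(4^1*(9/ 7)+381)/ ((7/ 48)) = 129744/ 49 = 2647.84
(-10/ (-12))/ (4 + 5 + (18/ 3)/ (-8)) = 10/ 99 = 0.10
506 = 506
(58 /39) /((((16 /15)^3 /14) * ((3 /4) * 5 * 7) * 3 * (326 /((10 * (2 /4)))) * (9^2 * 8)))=3625 /703033344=0.00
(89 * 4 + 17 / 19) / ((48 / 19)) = 6781 / 48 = 141.27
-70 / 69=-1.01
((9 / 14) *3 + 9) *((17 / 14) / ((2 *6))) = 867 / 784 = 1.11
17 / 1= 17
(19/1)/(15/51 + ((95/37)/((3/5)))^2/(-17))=-3979683/164020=-24.26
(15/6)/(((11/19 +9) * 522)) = 95/190008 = 0.00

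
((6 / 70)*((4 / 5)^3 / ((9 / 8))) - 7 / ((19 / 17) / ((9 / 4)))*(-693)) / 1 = 9765.87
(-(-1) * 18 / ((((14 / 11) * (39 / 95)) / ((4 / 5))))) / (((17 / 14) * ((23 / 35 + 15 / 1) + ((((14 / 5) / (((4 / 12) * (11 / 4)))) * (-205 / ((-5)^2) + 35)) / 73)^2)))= 1.34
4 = 4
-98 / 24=-49 / 12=-4.08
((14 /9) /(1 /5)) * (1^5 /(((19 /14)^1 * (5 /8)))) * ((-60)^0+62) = 10976 /19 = 577.68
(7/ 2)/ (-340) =-0.01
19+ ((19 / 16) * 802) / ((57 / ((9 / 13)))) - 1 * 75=-4621 / 104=-44.43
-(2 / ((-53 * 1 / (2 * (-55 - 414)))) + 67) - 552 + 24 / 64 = -277305 / 424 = -654.02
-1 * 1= -1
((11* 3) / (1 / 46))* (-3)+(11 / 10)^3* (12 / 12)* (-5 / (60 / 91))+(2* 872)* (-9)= -243121121 / 12000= -20260.09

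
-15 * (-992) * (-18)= -267840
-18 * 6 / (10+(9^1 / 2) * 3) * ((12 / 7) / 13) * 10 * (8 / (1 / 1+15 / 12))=-92160 / 4277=-21.55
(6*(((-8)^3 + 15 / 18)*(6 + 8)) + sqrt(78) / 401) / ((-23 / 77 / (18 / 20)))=14878017 / 115-693*sqrt(78) / 92230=129373.99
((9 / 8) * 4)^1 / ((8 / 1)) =9 / 16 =0.56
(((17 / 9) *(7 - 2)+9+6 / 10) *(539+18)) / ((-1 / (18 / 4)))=-477349 / 10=-47734.90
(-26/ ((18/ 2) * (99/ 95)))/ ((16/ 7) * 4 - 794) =8645/ 2447577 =0.00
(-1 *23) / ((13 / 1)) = -23 / 13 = -1.77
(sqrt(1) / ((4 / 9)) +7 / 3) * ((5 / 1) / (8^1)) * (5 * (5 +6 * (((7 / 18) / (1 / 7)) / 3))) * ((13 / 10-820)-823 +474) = -150925225 / 864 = -174681.97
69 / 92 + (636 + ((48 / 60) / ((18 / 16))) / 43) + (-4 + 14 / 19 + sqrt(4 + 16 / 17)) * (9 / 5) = 18 * sqrt(357) / 85 + 92779103 / 147060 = 634.89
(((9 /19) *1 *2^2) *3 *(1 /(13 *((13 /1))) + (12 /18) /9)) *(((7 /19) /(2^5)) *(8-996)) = -2555 /494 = -5.17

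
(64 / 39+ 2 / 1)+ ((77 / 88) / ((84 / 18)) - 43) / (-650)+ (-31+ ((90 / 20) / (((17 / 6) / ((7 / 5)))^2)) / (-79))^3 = -6921893316243497287991431 / 232064876202724500000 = -29827.41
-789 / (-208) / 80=789 / 16640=0.05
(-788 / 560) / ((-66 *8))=0.00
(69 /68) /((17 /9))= 621 /1156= 0.54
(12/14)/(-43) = -6/301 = -0.02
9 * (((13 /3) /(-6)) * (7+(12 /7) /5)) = -3341 /70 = -47.73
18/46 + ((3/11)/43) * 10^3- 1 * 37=-329266/10879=-30.27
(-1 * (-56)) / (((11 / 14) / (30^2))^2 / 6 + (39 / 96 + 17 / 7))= 53343360000 / 2700337621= 19.75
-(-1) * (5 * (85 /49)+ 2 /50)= 10674 /1225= 8.71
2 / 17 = 0.12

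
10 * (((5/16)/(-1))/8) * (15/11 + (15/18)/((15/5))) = -8125/12672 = -0.64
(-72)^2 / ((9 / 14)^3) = 175616 / 9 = 19512.89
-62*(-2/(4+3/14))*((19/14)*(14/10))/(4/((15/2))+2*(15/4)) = 98952/14219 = 6.96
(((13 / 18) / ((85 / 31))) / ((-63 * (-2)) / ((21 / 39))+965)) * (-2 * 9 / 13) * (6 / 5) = -186 / 509575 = -0.00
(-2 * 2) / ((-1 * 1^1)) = 4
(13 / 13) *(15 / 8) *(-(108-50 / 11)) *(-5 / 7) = 42675 / 308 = 138.56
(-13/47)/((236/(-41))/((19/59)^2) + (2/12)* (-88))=577239/146442224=0.00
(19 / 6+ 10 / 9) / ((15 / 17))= 1309 / 270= 4.85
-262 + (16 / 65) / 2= -17022 / 65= -261.88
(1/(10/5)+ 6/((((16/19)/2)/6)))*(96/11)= 8256/11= 750.55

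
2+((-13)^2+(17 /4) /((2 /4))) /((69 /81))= 9677 /46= 210.37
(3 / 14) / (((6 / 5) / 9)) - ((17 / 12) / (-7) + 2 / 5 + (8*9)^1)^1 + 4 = -6992 / 105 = -66.59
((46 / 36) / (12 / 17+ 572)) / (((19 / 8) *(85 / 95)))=23 / 21906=0.00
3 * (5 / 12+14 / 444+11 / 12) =303 / 74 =4.09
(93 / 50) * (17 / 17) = 93 / 50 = 1.86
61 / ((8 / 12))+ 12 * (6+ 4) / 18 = 589 / 6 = 98.17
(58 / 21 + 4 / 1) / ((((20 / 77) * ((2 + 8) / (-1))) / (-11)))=8591 / 300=28.64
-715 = -715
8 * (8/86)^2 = 128/1849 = 0.07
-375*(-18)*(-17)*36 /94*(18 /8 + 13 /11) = -77972625 /517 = -150817.46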